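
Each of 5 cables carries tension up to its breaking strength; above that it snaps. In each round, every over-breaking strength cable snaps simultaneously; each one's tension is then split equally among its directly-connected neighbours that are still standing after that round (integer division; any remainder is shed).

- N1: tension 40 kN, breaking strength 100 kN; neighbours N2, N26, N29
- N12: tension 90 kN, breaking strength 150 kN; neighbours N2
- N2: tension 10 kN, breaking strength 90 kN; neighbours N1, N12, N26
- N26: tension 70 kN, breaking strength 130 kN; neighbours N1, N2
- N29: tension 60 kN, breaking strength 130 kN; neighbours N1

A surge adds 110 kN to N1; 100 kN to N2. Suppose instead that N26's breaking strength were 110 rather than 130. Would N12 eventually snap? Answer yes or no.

no

With N26's breaking strength at 110:
Round 1 — N1 at 150 > 100; N2 at 110 > 90. N1, N2 snap.
  N1 sheds 150 kN to N26, N29: 75 each.
    N26: 70+75 = 145 > 110
    N29: 60+75 = 135 > 130
  N2 sheds 110 kN to N12, N26: 55 each.
    N12: 90+55 = 145 ≤ 150
    N26: 145+55 = 200 > 110
Round 2 — N26, N29 snap.
  N26 sheds 200 kN: no online neighbours, lost.
  N29 sheds 135 kN: no online neighbours, lost.
No further breaks.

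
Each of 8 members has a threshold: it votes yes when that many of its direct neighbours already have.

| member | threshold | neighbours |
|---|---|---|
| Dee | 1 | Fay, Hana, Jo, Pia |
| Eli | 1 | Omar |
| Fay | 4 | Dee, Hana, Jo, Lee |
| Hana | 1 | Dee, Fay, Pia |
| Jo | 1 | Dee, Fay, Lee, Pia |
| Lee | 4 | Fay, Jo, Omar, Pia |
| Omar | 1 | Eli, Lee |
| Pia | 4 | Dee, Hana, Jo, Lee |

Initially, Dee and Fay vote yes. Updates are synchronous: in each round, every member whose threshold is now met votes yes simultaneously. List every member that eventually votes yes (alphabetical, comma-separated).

Round 1 — Dee, Fay vote yes (initial).
Round 2 — checking thresholds:
  Hana: 2 of 3 neighbours ≥ 1, votes yes.
  Jo: 2 of 4 neighbours ≥ 1, votes yes.
  Lee: 1 of 4 neighbours < 4, holds.
  Pia: 1 of 4 neighbours < 4, holds.
Round 3 — no new yes votes; cascade stops.

Dee, Fay, Hana, Jo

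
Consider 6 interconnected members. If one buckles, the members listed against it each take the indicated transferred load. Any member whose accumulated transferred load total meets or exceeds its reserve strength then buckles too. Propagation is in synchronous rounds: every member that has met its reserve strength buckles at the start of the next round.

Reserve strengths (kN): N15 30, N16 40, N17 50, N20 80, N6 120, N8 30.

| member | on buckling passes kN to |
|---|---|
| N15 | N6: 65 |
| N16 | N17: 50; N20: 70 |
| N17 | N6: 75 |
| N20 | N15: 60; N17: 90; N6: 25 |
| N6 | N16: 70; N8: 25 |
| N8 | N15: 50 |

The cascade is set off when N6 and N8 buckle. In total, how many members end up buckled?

Round 1 — N6, N8 buckle (initial).
  N15: +50 → 50 ≥ 30
  N16: +70 → 70 ≥ 40
Round 2 — N15, N16 buckle.
  N17: +50 → 50 ≥ 50
  N20: +70 → 70 < 80
Round 3 — N17 buckles.
No further bucklings.

5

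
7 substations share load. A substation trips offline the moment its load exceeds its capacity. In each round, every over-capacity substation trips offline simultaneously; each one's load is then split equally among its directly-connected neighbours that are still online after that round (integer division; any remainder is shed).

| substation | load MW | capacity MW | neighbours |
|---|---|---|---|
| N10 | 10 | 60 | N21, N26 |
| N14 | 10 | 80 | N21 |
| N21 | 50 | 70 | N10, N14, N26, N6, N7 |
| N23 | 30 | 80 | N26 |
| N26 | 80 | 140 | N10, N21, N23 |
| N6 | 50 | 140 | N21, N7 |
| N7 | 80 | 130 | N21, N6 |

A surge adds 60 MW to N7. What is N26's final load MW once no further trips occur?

Round 1 — N7 at 140 > 130. N7 trips offline.
  N7 sheds 140 MW to N21, N6: 70 each.
    N21: 50+70 = 120 > 70
    N6: 50+70 = 120 ≤ 140
Round 2 — N21 trips offline.
  N21 sheds 120 MW to N10, N14, N26, N6: 30 each.
    N10: 10+30 = 40 ≤ 60
    N14: 10+30 = 40 ≤ 80
    N26: 80+30 = 110 ≤ 140
    N6: 120+30 = 150 > 140
Round 3 — N6 trips offline.
  N6 sheds 150 MW: no online neighbours, lost.
No further trips.

110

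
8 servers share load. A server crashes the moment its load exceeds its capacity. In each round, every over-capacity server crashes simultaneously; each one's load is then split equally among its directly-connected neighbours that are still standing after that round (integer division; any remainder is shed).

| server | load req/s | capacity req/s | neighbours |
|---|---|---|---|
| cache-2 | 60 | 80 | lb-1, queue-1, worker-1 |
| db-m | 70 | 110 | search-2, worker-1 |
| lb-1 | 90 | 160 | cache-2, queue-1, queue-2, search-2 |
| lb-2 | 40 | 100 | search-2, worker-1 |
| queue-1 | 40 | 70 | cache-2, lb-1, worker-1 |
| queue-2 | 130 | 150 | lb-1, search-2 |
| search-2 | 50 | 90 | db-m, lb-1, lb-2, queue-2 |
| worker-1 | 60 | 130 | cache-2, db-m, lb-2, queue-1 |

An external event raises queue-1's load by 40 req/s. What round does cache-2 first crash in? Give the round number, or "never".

Round 1 — queue-1 at 80 > 70. queue-1 crashes.
  queue-1 sheds 80 req/s to cache-2, lb-1, worker-1: 26 each (2 lost).
    cache-2: 60+26 = 86 > 80
    lb-1: 90+26 = 116 ≤ 160
    worker-1: 60+26 = 86 ≤ 130
Round 2 — cache-2 crashes.
  cache-2 sheds 86 req/s to lb-1, worker-1: 43 each.
    lb-1: 116+43 = 159 ≤ 160
    worker-1: 86+43 = 129 ≤ 130
No further crashes.

2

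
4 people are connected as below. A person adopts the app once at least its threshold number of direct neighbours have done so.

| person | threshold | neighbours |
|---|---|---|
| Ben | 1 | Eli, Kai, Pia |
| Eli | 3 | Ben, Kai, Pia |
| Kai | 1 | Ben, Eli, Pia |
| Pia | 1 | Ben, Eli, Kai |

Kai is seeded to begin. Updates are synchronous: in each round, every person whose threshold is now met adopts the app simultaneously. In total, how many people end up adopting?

Round 1 — Kai adopts the app (initial).
Round 2 — checking thresholds:
  Ben: 1 of 3 neighbours ≥ 1, adopts the app.
  Eli: 1 of 3 neighbours < 3, holds.
  Pia: 1 of 3 neighbours ≥ 1, adopts the app.
Round 3 — checking thresholds:
  Eli: 3 of 3 neighbours ≥ 3, adopts the app.
Round 4 — no new adoptions; cascade stops.

4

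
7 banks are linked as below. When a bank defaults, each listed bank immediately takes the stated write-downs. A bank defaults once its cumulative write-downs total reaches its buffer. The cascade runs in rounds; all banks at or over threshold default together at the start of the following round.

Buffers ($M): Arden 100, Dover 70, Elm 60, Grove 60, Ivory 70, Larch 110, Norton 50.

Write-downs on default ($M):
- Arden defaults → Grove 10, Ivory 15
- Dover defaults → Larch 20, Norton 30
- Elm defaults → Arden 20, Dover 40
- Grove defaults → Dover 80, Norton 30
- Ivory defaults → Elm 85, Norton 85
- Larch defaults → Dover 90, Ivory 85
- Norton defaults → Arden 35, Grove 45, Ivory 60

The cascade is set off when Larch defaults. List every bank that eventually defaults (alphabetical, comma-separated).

Dover, Elm, Ivory, Larch, Norton

Round 1 — Larch defaults (initial).
  Dover: +90 → 90 ≥ 70
  Ivory: +85 → 85 ≥ 70
Round 2 — Dover, Ivory default.
  Elm: +85 → 85 ≥ 60
  Norton: +30+85 → 115 ≥ 50
Round 3 — Elm, Norton default.
  Arden: +20+35 → 55 < 100
  Grove: +45 → 45 < 60
No further defaults.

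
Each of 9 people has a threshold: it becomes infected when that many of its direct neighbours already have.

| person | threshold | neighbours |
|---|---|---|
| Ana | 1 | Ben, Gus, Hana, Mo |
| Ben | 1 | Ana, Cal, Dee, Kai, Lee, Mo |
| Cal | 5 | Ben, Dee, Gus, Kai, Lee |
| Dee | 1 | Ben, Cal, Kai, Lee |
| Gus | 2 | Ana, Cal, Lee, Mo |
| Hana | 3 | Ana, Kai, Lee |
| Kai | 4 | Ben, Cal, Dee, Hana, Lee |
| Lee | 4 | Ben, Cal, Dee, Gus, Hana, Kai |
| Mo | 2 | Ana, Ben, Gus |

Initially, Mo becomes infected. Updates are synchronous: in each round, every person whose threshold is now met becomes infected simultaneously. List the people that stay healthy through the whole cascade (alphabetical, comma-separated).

Round 1 — Mo becomes infected (initial).
Round 2 — checking thresholds:
  Ana: 1 of 4 neighbours ≥ 1, becomes infected.
  Ben: 1 of 6 neighbours ≥ 1, becomes infected.
  Gus: 1 of 4 neighbours < 2, holds.
Round 3 — checking thresholds:
  Cal: 1 of 5 neighbours < 5, holds.
  Dee: 1 of 4 neighbours ≥ 1, becomes infected.
  Gus: 2 of 4 neighbours ≥ 2, becomes infected.
  Hana: 1 of 3 neighbours < 3, holds.
  Kai: 1 of 5 neighbours < 4, holds.
  Lee: 1 of 6 neighbours < 4, holds.
Round 4 — no new infections; cascade stops.

Cal, Hana, Kai, Lee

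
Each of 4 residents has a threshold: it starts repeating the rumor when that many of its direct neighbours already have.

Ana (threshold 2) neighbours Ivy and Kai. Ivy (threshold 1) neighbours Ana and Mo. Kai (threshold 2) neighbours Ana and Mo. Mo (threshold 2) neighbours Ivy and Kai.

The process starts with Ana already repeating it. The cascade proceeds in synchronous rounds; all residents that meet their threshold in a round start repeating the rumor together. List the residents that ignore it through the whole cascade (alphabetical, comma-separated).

Kai, Mo

Round 1 — Ana starts repeating the rumor (initial).
Round 2 — checking thresholds:
  Ivy: 1 of 2 neighbours ≥ 1, starts repeating the rumor.
  Kai: 1 of 2 neighbours < 2, below threshold.
Round 3 — no new spreads; cascade stops.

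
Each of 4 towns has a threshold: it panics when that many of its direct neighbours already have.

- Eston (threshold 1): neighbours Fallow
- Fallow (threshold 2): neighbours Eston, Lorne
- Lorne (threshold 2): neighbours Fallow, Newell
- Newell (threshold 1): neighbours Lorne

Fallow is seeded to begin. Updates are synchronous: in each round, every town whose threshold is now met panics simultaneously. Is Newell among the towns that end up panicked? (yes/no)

no

Round 1 — Fallow panics (initial).
Round 2 — checking thresholds:
  Eston: 1 of 1 neighbours ≥ 1, panics.
  Lorne: 1 of 2 neighbours < 2, holds.
Round 3 — no new panics; cascade stops.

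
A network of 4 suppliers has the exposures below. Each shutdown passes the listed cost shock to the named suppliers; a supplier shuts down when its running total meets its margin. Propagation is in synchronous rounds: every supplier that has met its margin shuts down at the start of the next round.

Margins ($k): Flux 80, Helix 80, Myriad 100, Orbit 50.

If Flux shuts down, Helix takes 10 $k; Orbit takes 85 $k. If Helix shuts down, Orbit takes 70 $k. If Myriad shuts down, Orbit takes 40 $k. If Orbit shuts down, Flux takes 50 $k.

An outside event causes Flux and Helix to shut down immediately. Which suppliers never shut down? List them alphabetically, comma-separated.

Round 1 — Flux, Helix shut down (initial).
  Orbit: +85+70 → 155 ≥ 50
Round 2 — Orbit shuts down.
No further shutdowns.

Myriad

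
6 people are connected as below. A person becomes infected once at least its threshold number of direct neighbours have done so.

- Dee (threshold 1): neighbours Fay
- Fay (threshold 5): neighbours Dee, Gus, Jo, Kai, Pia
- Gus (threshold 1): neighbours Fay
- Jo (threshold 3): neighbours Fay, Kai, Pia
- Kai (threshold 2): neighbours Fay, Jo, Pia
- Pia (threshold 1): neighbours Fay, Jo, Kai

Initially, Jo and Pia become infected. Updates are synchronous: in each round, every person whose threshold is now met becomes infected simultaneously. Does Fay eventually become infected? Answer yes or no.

no

Round 1 — Jo, Pia become infected (initial).
Round 2 — checking thresholds:
  Fay: 2 of 5 neighbours < 5, below threshold.
  Kai: 2 of 3 neighbours ≥ 2, becomes infected.
Round 3 — no new infections; cascade stops.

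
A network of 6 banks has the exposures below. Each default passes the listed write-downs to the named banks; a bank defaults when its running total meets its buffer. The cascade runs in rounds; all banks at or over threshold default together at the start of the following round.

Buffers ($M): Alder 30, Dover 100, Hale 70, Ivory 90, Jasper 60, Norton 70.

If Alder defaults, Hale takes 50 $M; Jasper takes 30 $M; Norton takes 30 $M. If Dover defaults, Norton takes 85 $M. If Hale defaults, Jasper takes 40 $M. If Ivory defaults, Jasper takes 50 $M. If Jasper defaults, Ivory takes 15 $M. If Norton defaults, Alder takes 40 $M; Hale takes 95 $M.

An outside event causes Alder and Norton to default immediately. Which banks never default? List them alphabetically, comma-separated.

Dover, Ivory

Round 1 — Alder, Norton default (initial).
  Hale: +50+95 → 145 ≥ 70
  Jasper: +30 → 30 < 60
Round 2 — Hale defaults.
  Jasper: +40 → 70 ≥ 60
Round 3 — Jasper defaults.
  Ivory: +15 → 15 < 90
No further defaults.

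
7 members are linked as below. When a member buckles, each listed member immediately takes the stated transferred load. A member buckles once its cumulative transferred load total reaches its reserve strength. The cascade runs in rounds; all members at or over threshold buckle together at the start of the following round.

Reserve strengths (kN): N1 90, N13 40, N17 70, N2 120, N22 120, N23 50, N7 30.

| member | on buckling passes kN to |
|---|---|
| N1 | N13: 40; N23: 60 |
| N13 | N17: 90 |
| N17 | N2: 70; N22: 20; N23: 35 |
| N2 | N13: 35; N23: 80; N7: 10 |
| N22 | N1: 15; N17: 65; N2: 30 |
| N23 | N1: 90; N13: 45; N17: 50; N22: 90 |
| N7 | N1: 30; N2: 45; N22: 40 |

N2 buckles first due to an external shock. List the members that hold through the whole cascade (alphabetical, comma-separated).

N22, N7

Round 1 — N2 buckles (initial).
  N13: +35 → 35 < 40
  N23: +80 → 80 ≥ 50
  N7: +10 → 10 < 30
Round 2 — N23 buckles.
  N1: +90 → 90 ≥ 90
  N13: +45 → 80 ≥ 40
  N17: +50 → 50 < 70
  N22: +90 → 90 < 120
Round 3 — N1, N13 buckle.
  N17: +90 → 140 ≥ 70
Round 4 — N17 buckles.
  N22: +20 → 110 < 120
No further bucklings.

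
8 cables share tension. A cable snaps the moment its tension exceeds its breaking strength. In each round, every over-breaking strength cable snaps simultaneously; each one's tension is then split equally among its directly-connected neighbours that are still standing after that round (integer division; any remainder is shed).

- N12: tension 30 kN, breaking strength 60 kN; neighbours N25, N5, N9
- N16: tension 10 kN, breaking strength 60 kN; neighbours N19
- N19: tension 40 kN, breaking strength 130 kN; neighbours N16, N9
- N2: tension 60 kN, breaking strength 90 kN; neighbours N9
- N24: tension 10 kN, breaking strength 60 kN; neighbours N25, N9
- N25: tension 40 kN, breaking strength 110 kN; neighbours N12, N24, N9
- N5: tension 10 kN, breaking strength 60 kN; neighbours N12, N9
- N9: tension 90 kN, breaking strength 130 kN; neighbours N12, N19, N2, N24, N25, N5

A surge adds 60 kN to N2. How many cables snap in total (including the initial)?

6

Round 1 — N2 at 120 > 90. N2 snaps.
  N2 sheds 120 kN to N9: 120 each.
    N9: 90+120 = 210 > 130
Round 2 — N9 snaps.
  N9 sheds 210 kN to N12, N19, N24, N25, N5: 42 each.
    N12: 30+42 = 72 > 60
    N19: 40+42 = 82 ≤ 130
    N24: 10+42 = 52 ≤ 60
    N25: 40+42 = 82 ≤ 110
    N5: 10+42 = 52 ≤ 60
Round 3 — N12 snaps.
  N12 sheds 72 kN to N25, N5: 36 each.
    N25: 82+36 = 118 > 110
    N5: 52+36 = 88 > 60
Round 4 — N25, N5 snap.
  N25 sheds 118 kN to N24: 118 each.
    N24: 52+118 = 170 > 60
  N5 sheds 88 kN: no online neighbours, lost.
Round 5 — N24 snaps.
  N24 sheds 170 kN: no online neighbours, lost.
No further breaks.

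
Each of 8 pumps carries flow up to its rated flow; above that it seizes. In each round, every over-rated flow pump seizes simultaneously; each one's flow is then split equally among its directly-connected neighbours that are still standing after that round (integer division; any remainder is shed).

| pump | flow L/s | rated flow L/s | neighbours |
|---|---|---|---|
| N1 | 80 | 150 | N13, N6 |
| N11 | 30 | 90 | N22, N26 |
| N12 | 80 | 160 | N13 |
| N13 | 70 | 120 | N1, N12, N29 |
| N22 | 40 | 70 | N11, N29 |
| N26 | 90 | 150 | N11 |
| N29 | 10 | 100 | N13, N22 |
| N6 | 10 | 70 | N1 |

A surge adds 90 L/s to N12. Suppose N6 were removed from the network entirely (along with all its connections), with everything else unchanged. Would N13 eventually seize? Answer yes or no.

yes

With N6 removed:
Round 1 — N12 at 170 > 160. N12 seizes.
  N12 sheds 170 L/s to N13: 170 each.
    N13: 70+170 = 240 > 120
Round 2 — N13 seizes.
  N13 sheds 240 L/s to N1, N29: 120 each.
    N1: 80+120 = 200 > 150
    N29: 10+120 = 130 > 100
Round 3 — N1, N29 seize.
  N1 sheds 200 L/s: no online neighbours, lost.
  N29 sheds 130 L/s to N22: 130 each.
    N22: 40+130 = 170 > 70
Round 4 — N22 seizes.
  N22 sheds 170 L/s to N11: 170 each.
    N11: 30+170 = 200 > 90
Round 5 — N11 seizes.
  N11 sheds 200 L/s to N26: 200 each.
    N26: 90+200 = 290 > 150
Round 6 — N26 seizes.
  N26 sheds 290 L/s: no online neighbours, lost.
No further seizures.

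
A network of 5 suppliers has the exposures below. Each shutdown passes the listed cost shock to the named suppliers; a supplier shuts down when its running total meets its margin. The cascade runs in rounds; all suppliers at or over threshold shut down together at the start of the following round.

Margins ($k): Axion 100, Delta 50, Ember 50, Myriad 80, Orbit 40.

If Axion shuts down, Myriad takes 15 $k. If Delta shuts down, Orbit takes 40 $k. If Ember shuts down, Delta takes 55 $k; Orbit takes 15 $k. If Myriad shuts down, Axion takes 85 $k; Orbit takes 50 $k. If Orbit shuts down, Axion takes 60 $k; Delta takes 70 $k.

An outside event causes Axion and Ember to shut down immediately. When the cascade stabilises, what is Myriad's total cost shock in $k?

15

Round 1 — Axion, Ember shut down (initial).
  Delta: +55 → 55 ≥ 50
  Myriad: +15 → 15 < 80
  Orbit: +15 → 15 < 40
Round 2 — Delta shuts down.
  Orbit: +40 → 55 ≥ 40
Round 3 — Orbit shuts down.
No further shutdowns.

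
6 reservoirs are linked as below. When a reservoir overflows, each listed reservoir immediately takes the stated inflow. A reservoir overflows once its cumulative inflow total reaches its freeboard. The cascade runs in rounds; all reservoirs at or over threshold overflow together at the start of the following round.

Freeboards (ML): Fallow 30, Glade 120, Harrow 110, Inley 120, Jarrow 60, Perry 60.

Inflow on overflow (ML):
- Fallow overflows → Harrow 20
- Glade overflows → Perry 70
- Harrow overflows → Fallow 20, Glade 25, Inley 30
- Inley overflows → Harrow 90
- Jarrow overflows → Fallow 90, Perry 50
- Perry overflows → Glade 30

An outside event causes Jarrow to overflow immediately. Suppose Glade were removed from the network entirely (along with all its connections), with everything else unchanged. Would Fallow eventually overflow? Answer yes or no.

With Glade removed:
Round 1 — Jarrow overflows (initial).
  Fallow: +90 → 90 ≥ 30
  Perry: +50 → 50 < 60
Round 2 — Fallow overflows.
  Harrow: +20 → 20 < 110
No further overflows.

yes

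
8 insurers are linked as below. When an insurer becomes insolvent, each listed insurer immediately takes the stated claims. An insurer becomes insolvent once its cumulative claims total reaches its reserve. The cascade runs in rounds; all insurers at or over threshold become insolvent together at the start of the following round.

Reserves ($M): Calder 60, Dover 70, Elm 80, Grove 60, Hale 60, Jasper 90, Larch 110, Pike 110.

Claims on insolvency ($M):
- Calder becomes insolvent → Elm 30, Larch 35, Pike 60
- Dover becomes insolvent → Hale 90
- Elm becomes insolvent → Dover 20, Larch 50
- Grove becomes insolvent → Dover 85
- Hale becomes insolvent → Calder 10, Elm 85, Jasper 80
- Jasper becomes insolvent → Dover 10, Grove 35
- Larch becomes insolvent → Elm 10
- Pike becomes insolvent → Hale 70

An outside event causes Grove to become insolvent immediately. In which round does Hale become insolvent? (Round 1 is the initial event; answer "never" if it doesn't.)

3

Round 1 — Grove becomes insolvent (initial).
  Dover: +85 → 85 ≥ 70
Round 2 — Dover becomes insolvent.
  Hale: +90 → 90 ≥ 60
Round 3 — Hale becomes insolvent.
  Calder: +10 → 10 < 60
  Elm: +85 → 85 ≥ 80
  Jasper: +80 → 80 < 90
Round 4 — Elm becomes insolvent.
  Larch: +50 → 50 < 110
No further insolvencies.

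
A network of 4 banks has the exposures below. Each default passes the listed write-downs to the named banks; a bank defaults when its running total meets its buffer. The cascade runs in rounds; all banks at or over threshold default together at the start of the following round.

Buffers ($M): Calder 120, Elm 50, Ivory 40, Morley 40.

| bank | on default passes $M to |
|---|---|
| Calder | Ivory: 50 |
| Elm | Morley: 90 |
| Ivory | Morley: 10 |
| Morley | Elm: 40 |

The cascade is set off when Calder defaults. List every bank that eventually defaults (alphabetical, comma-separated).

Calder, Ivory

Round 1 — Calder defaults (initial).
  Ivory: +50 → 50 ≥ 40
Round 2 — Ivory defaults.
  Morley: +10 → 10 < 40
No further defaults.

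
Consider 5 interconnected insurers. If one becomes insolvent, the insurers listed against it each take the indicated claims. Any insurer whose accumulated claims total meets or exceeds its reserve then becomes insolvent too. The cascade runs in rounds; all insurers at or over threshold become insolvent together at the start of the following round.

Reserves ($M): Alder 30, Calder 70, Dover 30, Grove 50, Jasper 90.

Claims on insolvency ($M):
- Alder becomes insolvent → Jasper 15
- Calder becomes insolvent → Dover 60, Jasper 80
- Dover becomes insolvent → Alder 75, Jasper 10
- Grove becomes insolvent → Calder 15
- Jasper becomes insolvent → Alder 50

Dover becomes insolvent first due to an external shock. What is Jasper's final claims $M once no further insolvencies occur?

Round 1 — Dover becomes insolvent (initial).
  Alder: +75 → 75 ≥ 30
  Jasper: +10 → 10 < 90
Round 2 — Alder becomes insolvent.
  Jasper: +15 → 25 < 90
No further insolvencies.

25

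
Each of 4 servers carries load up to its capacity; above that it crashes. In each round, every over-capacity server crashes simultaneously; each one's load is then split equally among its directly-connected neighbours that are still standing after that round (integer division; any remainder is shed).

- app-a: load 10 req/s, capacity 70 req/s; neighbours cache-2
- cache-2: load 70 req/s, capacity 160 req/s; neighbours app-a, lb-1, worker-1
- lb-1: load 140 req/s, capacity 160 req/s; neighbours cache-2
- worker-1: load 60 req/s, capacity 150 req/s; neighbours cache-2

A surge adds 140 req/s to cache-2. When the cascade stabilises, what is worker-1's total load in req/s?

130

Round 1 — cache-2 at 210 > 160. cache-2 crashes.
  cache-2 sheds 210 req/s to app-a, lb-1, worker-1: 70 each.
    app-a: 10+70 = 80 > 70
    lb-1: 140+70 = 210 > 160
    worker-1: 60+70 = 130 ≤ 150
Round 2 — app-a, lb-1 crash.
  app-a sheds 80 req/s: no online neighbours, lost.
  lb-1 sheds 210 req/s: no online neighbours, lost.
No further crashes.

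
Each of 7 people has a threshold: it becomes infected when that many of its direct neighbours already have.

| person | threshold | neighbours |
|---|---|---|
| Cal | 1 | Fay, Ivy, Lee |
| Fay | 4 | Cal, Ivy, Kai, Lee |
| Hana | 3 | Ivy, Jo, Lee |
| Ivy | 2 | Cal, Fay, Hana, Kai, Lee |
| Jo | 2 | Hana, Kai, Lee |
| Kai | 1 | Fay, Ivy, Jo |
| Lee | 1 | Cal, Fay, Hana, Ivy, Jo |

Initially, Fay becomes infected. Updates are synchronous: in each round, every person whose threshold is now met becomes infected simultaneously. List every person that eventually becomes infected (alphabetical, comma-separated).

Cal, Fay, Hana, Ivy, Jo, Kai, Lee

Round 1 — Fay becomes infected (initial).
Round 2 — checking thresholds:
  Cal: 1 of 3 neighbours ≥ 1, becomes infected.
  Ivy: 1 of 5 neighbours < 2, holds.
  Kai: 1 of 3 neighbours ≥ 1, becomes infected.
  Lee: 1 of 5 neighbours ≥ 1, becomes infected.
Round 3 — checking thresholds:
  Hana: 1 of 3 neighbours < 3, holds.
  Ivy: 4 of 5 neighbours ≥ 2, becomes infected.
  Jo: 2 of 3 neighbours ≥ 2, becomes infected.
Round 4 — checking thresholds:
  Hana: 3 of 3 neighbours ≥ 3, becomes infected.
Round 5 — no new infections; cascade stops.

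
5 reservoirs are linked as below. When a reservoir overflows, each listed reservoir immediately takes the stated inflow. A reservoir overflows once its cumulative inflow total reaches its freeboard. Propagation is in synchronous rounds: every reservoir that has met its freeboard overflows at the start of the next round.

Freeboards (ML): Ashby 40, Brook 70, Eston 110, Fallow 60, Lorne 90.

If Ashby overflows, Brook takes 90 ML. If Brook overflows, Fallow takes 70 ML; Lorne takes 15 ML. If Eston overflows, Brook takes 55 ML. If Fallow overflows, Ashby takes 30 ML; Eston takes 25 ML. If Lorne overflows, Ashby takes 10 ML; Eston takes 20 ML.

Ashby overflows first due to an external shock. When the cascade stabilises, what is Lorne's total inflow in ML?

15

Round 1 — Ashby overflows (initial).
  Brook: +90 → 90 ≥ 70
Round 2 — Brook overflows.
  Fallow: +70 → 70 ≥ 60
  Lorne: +15 → 15 < 90
Round 3 — Fallow overflows.
  Eston: +25 → 25 < 110
No further overflows.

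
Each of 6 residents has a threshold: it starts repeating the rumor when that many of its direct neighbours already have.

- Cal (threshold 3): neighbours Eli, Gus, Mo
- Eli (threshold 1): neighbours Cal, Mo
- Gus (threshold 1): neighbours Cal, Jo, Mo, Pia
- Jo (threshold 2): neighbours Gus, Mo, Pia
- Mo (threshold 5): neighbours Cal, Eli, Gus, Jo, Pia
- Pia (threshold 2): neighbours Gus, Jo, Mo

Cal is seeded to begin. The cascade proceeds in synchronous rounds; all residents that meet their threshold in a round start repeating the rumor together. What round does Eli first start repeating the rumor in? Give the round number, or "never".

Round 1 — Cal starts repeating the rumor (initial).
Round 2 — checking thresholds:
  Eli: 1 of 2 neighbours ≥ 1, starts repeating the rumor.
  Gus: 1 of 4 neighbours ≥ 1, starts repeating the rumor.
  Mo: 1 of 5 neighbours < 5, not yet.
Round 3 — no new spreads; cascade stops.

2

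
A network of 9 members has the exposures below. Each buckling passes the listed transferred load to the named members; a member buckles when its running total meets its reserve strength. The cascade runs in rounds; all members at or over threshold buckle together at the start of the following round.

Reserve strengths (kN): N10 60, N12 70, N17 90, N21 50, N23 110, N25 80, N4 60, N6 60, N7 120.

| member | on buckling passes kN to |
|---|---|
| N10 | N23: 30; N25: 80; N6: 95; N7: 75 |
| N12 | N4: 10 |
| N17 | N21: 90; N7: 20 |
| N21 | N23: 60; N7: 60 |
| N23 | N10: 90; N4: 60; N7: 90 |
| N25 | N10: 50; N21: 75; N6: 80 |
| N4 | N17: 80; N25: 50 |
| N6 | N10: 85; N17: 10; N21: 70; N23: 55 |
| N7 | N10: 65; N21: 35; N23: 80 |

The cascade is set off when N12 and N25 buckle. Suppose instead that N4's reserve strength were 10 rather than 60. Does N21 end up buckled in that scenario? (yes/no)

yes

With N4's reserve strength at 10:
Round 1 — N12, N25 buckle (initial).
  N10: +50 → 50 < 60
  N21: +75 → 75 ≥ 50
  N4: +10 → 10 ≥ 10
  N6: +80 → 80 ≥ 60
Round 2 — N21, N4, N6 buckle.
  N10: +85 → 135 ≥ 60
  N17: +80+10 → 90 ≥ 90
  N23: +60+55 → 115 ≥ 110
  N7: +60 → 60 < 120
Round 3 — N10, N17, N23 buckle.
  N7: +75+20+90 → 245 ≥ 120
Round 4 — N7 buckles.
No further bucklings.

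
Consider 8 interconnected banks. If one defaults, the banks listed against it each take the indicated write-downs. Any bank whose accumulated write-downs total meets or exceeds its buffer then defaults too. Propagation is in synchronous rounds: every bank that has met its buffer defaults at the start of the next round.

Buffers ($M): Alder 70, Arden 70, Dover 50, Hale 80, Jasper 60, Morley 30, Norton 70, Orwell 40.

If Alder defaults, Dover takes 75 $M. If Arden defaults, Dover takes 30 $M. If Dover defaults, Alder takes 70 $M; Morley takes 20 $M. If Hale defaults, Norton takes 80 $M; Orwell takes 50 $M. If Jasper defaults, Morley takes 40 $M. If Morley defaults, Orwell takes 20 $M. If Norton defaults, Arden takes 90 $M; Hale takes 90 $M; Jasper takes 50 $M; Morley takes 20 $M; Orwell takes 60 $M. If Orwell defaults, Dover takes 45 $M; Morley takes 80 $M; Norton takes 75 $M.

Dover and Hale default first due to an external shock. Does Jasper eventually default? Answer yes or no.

Round 1 — Dover, Hale default (initial).
  Alder: +70 → 70 ≥ 70
  Morley: +20 → 20 < 30
  Norton: +80 → 80 ≥ 70
  Orwell: +50 → 50 ≥ 40
Round 2 — Alder, Norton, Orwell default.
  Arden: +90 → 90 ≥ 70
  Jasper: +50 → 50 < 60
  Morley: +20+80 → 120 ≥ 30
Round 3 — Arden, Morley default.
No further defaults.

no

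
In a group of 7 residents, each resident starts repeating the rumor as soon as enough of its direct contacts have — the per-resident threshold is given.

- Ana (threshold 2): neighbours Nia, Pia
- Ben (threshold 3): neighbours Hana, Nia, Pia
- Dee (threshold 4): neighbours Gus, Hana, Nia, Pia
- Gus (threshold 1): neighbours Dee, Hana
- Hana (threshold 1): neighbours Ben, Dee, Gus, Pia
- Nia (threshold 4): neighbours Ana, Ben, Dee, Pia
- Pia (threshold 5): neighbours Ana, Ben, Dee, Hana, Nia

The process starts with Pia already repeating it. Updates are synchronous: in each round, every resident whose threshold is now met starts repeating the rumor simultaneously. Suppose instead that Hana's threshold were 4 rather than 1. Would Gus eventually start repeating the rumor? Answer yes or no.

With Hana's threshold at 4:
Round 1 — Pia starts repeating the rumor (initial).
Round 2 — no new spreads; cascade stops.

no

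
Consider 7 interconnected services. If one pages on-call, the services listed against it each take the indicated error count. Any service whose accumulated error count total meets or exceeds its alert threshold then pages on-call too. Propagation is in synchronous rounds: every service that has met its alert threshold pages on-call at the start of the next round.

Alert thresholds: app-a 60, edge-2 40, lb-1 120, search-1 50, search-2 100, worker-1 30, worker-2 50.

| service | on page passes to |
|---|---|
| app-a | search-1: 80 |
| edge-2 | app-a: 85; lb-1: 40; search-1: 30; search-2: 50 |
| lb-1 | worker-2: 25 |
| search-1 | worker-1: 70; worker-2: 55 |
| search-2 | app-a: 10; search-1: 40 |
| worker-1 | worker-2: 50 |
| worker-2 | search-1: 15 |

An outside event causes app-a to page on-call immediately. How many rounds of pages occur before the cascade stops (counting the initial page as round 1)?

Round 1 — app-a pages on-call (initial).
  search-1: +80 → 80 ≥ 50
Round 2 — search-1 pages on-call.
  worker-1: +70 → 70 ≥ 30
  worker-2: +55 → 55 ≥ 50
Round 3 — worker-1, worker-2 page on-call.
No further pages.

3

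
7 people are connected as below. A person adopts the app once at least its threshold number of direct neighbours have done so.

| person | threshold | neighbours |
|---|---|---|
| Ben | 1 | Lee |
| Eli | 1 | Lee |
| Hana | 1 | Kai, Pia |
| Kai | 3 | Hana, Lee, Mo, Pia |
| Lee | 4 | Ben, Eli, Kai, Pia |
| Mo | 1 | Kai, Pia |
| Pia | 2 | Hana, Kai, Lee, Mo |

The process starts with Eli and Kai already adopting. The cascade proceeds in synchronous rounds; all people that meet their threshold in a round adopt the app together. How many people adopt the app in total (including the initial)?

Round 1 — Eli, Kai adopt the app (initial).
Round 2 — checking thresholds:
  Hana: 1 of 2 neighbours ≥ 1, adopts the app.
  Lee: 2 of 4 neighbours < 4, holds.
  Mo: 1 of 2 neighbours ≥ 1, adopts the app.
  Pia: 1 of 4 neighbours < 2, holds.
Round 3 — checking thresholds:
  Lee: 2 of 4 neighbours < 4, holds.
  Pia: 3 of 4 neighbours ≥ 2, adopts the app.
Round 4 — no new adoptions; cascade stops.

5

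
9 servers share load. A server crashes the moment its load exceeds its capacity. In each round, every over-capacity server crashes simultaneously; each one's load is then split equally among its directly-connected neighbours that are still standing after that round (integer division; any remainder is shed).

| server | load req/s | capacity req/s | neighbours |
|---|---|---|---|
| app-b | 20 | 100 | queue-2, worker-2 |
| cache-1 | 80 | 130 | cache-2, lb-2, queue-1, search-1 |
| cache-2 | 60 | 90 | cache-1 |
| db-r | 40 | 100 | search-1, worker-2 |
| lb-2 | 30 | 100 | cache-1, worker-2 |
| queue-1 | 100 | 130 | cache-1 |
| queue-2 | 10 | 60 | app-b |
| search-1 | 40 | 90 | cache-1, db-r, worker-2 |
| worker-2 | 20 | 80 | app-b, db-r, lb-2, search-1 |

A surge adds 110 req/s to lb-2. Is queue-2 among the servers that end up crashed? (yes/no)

no

Round 1 — lb-2 at 140 > 100. lb-2 crashes.
  lb-2 sheds 140 req/s to cache-1, worker-2: 70 each.
    cache-1: 80+70 = 150 > 130
    worker-2: 20+70 = 90 > 80
Round 2 — cache-1, worker-2 crash.
  cache-1 sheds 150 req/s to cache-2, queue-1, search-1: 50 each.
    cache-2: 60+50 = 110 > 90
    queue-1: 100+50 = 150 > 130
    search-1: 40+50 = 90 ≤ 90
  worker-2 sheds 90 req/s to app-b, db-r, search-1: 30 each.
    app-b: 20+30 = 50 ≤ 100
    db-r: 40+30 = 70 ≤ 100
    search-1: 90+30 = 120 > 90
Round 3 — cache-2, queue-1, search-1 crash.
  cache-2 sheds 110 req/s: no online neighbours, lost.
  queue-1 sheds 150 req/s: no online neighbours, lost.
  search-1 sheds 120 req/s to db-r: 120 each.
    db-r: 70+120 = 190 > 100
Round 4 — db-r crashes.
  db-r sheds 190 req/s: no online neighbours, lost.
No further crashes.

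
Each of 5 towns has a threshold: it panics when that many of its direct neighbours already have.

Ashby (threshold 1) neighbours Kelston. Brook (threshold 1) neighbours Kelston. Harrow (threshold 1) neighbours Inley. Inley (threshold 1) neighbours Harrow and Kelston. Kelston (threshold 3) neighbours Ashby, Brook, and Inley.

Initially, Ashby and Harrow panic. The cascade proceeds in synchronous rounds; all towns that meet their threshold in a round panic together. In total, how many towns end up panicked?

3

Round 1 — Ashby, Harrow panic (initial).
Round 2 — checking thresholds:
  Inley: 1 of 2 neighbours ≥ 1, panics.
  Kelston: 1 of 3 neighbours < 3, below threshold.
Round 3 — no new panics; cascade stops.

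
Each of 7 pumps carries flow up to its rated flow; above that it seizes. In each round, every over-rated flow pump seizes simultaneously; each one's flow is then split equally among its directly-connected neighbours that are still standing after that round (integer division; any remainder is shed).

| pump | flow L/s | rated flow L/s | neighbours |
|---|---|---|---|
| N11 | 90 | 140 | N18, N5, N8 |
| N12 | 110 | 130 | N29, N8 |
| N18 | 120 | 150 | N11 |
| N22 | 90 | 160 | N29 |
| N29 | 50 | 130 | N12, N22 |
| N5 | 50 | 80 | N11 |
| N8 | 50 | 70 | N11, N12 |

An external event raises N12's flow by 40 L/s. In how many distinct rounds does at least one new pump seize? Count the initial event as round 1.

4

Round 1 — N12 at 150 > 130. N12 seizes.
  N12 sheds 150 L/s to N29, N8: 75 each.
    N29: 50+75 = 125 ≤ 130
    N8: 50+75 = 125 > 70
Round 2 — N8 seizes.
  N8 sheds 125 L/s to N11: 125 each.
    N11: 90+125 = 215 > 140
Round 3 — N11 seizes.
  N11 sheds 215 L/s to N18, N5: 107 each (1 lost).
    N18: 120+107 = 227 > 150
    N5: 50+107 = 157 > 80
Round 4 — N18, N5 seize.
  N18 sheds 227 L/s: no online neighbours, lost.
  N5 sheds 157 L/s: no online neighbours, lost.
No further seizures.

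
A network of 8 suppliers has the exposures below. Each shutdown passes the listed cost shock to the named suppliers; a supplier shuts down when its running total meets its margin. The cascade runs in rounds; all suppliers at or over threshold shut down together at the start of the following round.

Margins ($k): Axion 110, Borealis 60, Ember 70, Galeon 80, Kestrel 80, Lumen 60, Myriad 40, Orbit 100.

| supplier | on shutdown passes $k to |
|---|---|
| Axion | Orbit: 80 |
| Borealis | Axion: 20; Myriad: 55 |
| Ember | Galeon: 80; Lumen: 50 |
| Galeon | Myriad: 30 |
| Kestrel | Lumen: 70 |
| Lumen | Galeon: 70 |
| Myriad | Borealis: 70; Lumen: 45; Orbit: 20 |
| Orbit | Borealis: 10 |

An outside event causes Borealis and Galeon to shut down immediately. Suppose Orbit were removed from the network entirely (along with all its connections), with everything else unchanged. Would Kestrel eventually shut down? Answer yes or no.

With Orbit removed:
Round 1 — Borealis, Galeon shut down (initial).
  Axion: +20 → 20 < 110
  Myriad: +55+30 → 85 ≥ 40
Round 2 — Myriad shuts down.
  Lumen: +45 → 45 < 60
No further shutdowns.

no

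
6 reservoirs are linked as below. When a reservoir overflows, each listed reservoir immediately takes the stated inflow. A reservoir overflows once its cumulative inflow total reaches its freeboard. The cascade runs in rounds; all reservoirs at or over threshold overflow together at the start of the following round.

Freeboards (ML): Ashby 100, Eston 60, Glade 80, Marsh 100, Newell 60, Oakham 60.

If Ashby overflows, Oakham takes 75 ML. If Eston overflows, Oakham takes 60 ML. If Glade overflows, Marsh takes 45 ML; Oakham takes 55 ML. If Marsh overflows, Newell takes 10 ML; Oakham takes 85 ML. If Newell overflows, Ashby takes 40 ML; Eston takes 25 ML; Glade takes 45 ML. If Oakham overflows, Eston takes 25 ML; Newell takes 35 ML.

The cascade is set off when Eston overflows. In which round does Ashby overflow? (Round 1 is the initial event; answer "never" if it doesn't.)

never

Round 1 — Eston overflows (initial).
  Oakham: +60 → 60 ≥ 60
Round 2 — Oakham overflows.
  Newell: +35 → 35 < 60
No further overflows.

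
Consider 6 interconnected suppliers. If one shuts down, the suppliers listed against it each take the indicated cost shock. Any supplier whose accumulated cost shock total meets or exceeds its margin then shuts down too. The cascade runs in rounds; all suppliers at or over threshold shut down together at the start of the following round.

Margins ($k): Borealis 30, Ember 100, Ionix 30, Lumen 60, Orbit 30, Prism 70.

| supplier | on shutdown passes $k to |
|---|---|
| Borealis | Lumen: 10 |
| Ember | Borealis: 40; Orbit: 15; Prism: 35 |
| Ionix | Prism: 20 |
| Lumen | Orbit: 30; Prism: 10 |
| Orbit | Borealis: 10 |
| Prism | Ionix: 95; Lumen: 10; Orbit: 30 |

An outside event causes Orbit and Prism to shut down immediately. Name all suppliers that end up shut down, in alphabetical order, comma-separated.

Ionix, Orbit, Prism

Round 1 — Orbit, Prism shut down (initial).
  Borealis: +10 → 10 < 30
  Ionix: +95 → 95 ≥ 30
  Lumen: +10 → 10 < 60
Round 2 — Ionix shuts down.
No further shutdowns.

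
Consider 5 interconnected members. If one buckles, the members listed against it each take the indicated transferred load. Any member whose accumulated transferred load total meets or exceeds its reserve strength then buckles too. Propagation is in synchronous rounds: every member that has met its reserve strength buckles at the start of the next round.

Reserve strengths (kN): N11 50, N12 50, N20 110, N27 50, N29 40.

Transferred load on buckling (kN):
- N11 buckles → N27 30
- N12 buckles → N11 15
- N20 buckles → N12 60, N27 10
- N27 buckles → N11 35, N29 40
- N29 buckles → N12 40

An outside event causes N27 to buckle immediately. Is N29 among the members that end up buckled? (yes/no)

yes

Round 1 — N27 buckles (initial).
  N11: +35 → 35 < 50
  N29: +40 → 40 ≥ 40
Round 2 — N29 buckles.
  N12: +40 → 40 < 50
No further bucklings.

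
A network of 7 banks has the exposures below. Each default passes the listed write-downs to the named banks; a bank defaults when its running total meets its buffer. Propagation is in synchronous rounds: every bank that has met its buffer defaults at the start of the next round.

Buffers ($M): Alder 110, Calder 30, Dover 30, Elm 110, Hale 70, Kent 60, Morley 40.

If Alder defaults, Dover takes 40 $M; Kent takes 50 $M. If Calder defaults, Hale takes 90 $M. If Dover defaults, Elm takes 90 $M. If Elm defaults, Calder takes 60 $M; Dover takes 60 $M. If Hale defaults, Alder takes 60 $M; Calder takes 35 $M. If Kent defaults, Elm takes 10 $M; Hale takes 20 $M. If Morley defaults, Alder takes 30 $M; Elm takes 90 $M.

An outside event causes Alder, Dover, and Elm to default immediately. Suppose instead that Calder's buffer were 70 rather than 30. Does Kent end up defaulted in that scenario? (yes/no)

no

With Calder's buffer at 70:
Round 1 — Alder, Dover, Elm default (initial).
  Calder: +60 → 60 < 70
  Kent: +50 → 50 < 60
No further defaults.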